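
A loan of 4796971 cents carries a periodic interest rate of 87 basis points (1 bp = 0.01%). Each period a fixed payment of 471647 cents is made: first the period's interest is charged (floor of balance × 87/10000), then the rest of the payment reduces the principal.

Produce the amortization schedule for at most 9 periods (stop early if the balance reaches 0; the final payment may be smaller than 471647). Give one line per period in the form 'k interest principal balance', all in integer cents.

1. interest=⌊4796971·87/10000⌋=41733; principal=471647-41733=429914; balance=4796971-429914=4367057
2. interest=⌊4367057·87/10000⌋=37993; principal=471647-37993=433654; balance=4367057-433654=3933403
3. interest=⌊3933403·87/10000⌋=34220; principal=471647-34220=437427; balance=3933403-437427=3495976
4. interest=⌊3495976·87/10000⌋=30414; principal=471647-30414=441233; balance=3495976-441233=3054743
5. interest=⌊3054743·87/10000⌋=26576; principal=471647-26576=445071; balance=3054743-445071=2609672
6. interest=⌊2609672·87/10000⌋=22704; principal=471647-22704=448943; balance=2609672-448943=2160729
7. interest=⌊2160729·87/10000⌋=18798; principal=471647-18798=452849; balance=2160729-452849=1707880
8. interest=⌊1707880·87/10000⌋=14858; principal=471647-14858=456789; balance=1707880-456789=1251091
9. interest=⌊1251091·87/10000⌋=10884; principal=471647-10884=460763; balance=1251091-460763=790328

1 41733 429914 4367057
2 37993 433654 3933403
3 34220 437427 3495976
4 30414 441233 3054743
5 26576 445071 2609672
6 22704 448943 2160729
7 18798 452849 1707880
8 14858 456789 1251091
9 10884 460763 790328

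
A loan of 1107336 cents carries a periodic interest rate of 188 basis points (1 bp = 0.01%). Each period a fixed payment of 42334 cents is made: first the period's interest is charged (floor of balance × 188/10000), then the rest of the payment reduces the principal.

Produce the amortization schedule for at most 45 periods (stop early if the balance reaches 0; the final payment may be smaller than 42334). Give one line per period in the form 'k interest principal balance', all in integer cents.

1. interest=⌊1107336·188/10000⌋=20817; principal=42334-20817=21517; balance=1107336-21517=1085819
2. interest=⌊1085819·188/10000⌋=20413; principal=42334-20413=21921; balance=1085819-21921=1063898
3. interest=⌊1063898·188/10000⌋=20001; principal=42334-20001=22333; balance=1063898-22333=1041565
4. interest=⌊1041565·188/10000⌋=19581; principal=42334-19581=22753; balance=1041565-22753=1018812
5. interest=⌊1018812·188/10000⌋=19153; principal=42334-19153=23181; balance=1018812-23181=995631
6. interest=⌊995631·188/10000⌋=18717; principal=42334-18717=23617; balance=995631-23617=972014
7. interest=⌊972014·188/10000⌋=18273; principal=42334-18273=24061; balance=972014-24061=947953
8. interest=⌊947953·188/10000⌋=17821; principal=42334-17821=24513; balance=947953-24513=923440
9. interest=⌊923440·188/10000⌋=17360; principal=42334-17360=24974; balance=923440-24974=898466
10. interest=⌊898466·188/10000⌋=16891; principal=42334-16891=25443; balance=898466-25443=873023
11. interest=⌊873023·188/10000⌋=16412; principal=42334-16412=25922; balance=873023-25922=847101
12. interest=⌊847101·188/10000⌋=15925; principal=42334-15925=26409; balance=847101-26409=820692
13. interest=⌊820692·188/10000⌋=15429; principal=42334-15429=26905; balance=820692-26905=793787
14. interest=⌊793787·188/10000⌋=14923; principal=42334-14923=27411; balance=793787-27411=766376
15. interest=⌊766376·188/10000⌋=14407; principal=42334-14407=27927; balance=766376-27927=738449
16. interest=⌊738449·188/10000⌋=13882; principal=42334-13882=28452; balance=738449-28452=709997
17. interest=⌊709997·188/10000⌋=13347; principal=42334-13347=28987; balance=709997-28987=681010
18. interest=⌊681010·188/10000⌋=12802; principal=42334-12802=29532; balance=681010-29532=651478
19. interest=⌊651478·188/10000⌋=12247; principal=42334-12247=30087; balance=651478-30087=621391
20. interest=⌊621391·188/10000⌋=11682; principal=42334-11682=30652; balance=621391-30652=590739
21. interest=⌊590739·188/10000⌋=11105; principal=42334-11105=31229; balance=590739-31229=559510
22. interest=⌊559510·188/10000⌋=10518; principal=42334-10518=31816; balance=559510-31816=527694
23. interest=⌊527694·188/10000⌋=9920; principal=42334-9920=32414; balance=527694-32414=495280
24. interest=⌊495280·188/10000⌋=9311; principal=42334-9311=33023; balance=495280-33023=462257
25. interest=⌊462257·188/10000⌋=8690; principal=42334-8690=33644; balance=462257-33644=428613
26. interest=⌊428613·188/10000⌋=8057; principal=42334-8057=34277; balance=428613-34277=394336
27. interest=⌊394336·188/10000⌋=7413; principal=42334-7413=34921; balance=394336-34921=359415
28. interest=⌊359415·188/10000⌋=6757; principal=42334-6757=35577; balance=359415-35577=323838
29. interest=⌊323838·188/10000⌋=6088; principal=42334-6088=36246; balance=323838-36246=287592
30. interest=⌊287592·188/10000⌋=5406; principal=42334-5406=36928; balance=287592-36928=250664
31. interest=⌊250664·188/10000⌋=4712; principal=42334-4712=37622; balance=250664-37622=213042
32. interest=⌊213042·188/10000⌋=4005; principal=42334-4005=38329; balance=213042-38329=174713
33. interest=⌊174713·188/10000⌋=3284; principal=42334-3284=39050; balance=174713-39050=135663
34. interest=⌊135663·188/10000⌋=2550; principal=42334-2550=39784; balance=135663-39784=95879
35. interest=⌊95879·188/10000⌋=1802; principal=42334-1802=40532; balance=95879-40532=55347
36. interest=⌊55347·188/10000⌋=1040; principal=42334-1040=41294; balance=55347-41294=14053
37. interest=⌊14053·188/10000⌋=264; principal=min(42334-264,14053)=14053; balance=14053-14053=0

1 20817 21517 1085819
2 20413 21921 1063898
3 20001 22333 1041565
4 19581 22753 1018812
5 19153 23181 995631
6 18717 23617 972014
7 18273 24061 947953
8 17821 24513 923440
9 17360 24974 898466
10 16891 25443 873023
11 16412 25922 847101
12 15925 26409 820692
13 15429 26905 793787
14 14923 27411 766376
15 14407 27927 738449
16 13882 28452 709997
17 13347 28987 681010
18 12802 29532 651478
19 12247 30087 621391
20 11682 30652 590739
21 11105 31229 559510
22 10518 31816 527694
23 9920 32414 495280
24 9311 33023 462257
25 8690 33644 428613
26 8057 34277 394336
27 7413 34921 359415
28 6757 35577 323838
29 6088 36246 287592
30 5406 36928 250664
31 4712 37622 213042
32 4005 38329 174713
33 3284 39050 135663
34 2550 39784 95879
35 1802 40532 55347
36 1040 41294 14053
37 264 14053 0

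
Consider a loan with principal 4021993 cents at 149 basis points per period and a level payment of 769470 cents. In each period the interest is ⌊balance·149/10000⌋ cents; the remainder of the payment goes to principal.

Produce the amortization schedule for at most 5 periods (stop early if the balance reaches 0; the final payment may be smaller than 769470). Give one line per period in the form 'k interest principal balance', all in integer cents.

1 59927 709543 3312450
2 49355 720115 2592335
3 38625 730845 1861490
4 27736 741734 1119756
5 16684 752786 366970

1. interest=⌊4021993·149/10000⌋=59927; principal=769470-59927=709543; balance=4021993-709543=3312450
2. interest=⌊3312450·149/10000⌋=49355; principal=769470-49355=720115; balance=3312450-720115=2592335
3. interest=⌊2592335·149/10000⌋=38625; principal=769470-38625=730845; balance=2592335-730845=1861490
4. interest=⌊1861490·149/10000⌋=27736; principal=769470-27736=741734; balance=1861490-741734=1119756
5. interest=⌊1119756·149/10000⌋=16684; principal=769470-16684=752786; balance=1119756-752786=366970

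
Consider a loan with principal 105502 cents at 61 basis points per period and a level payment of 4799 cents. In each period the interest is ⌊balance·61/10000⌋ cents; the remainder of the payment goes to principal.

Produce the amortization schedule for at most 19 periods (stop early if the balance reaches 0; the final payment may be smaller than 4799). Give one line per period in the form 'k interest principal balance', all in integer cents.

1. interest=⌊105502·61/10000⌋=643; principal=4799-643=4156; balance=105502-4156=101346
2. interest=⌊101346·61/10000⌋=618; principal=4799-618=4181; balance=101346-4181=97165
3. interest=⌊97165·61/10000⌋=592; principal=4799-592=4207; balance=97165-4207=92958
4. interest=⌊92958·61/10000⌋=567; principal=4799-567=4232; balance=92958-4232=88726
5. interest=⌊88726·61/10000⌋=541; principal=4799-541=4258; balance=88726-4258=84468
6. interest=⌊84468·61/10000⌋=515; principal=4799-515=4284; balance=84468-4284=80184
7. interest=⌊80184·61/10000⌋=489; principal=4799-489=4310; balance=80184-4310=75874
8. interest=⌊75874·61/10000⌋=462; principal=4799-462=4337; balance=75874-4337=71537
9. interest=⌊71537·61/10000⌋=436; principal=4799-436=4363; balance=71537-4363=67174
10. interest=⌊67174·61/10000⌋=409; principal=4799-409=4390; balance=67174-4390=62784
11. interest=⌊62784·61/10000⌋=382; principal=4799-382=4417; balance=62784-4417=58367
12. interest=⌊58367·61/10000⌋=356; principal=4799-356=4443; balance=58367-4443=53924
13. interest=⌊53924·61/10000⌋=328; principal=4799-328=4471; balance=53924-4471=49453
14. interest=⌊49453·61/10000⌋=301; principal=4799-301=4498; balance=49453-4498=44955
15. interest=⌊44955·61/10000⌋=274; principal=4799-274=4525; balance=44955-4525=40430
16. interest=⌊40430·61/10000⌋=246; principal=4799-246=4553; balance=40430-4553=35877
17. interest=⌊35877·61/10000⌋=218; principal=4799-218=4581; balance=35877-4581=31296
18. interest=⌊31296·61/10000⌋=190; principal=4799-190=4609; balance=31296-4609=26687
19. interest=⌊26687·61/10000⌋=162; principal=4799-162=4637; balance=26687-4637=22050

1 643 4156 101346
2 618 4181 97165
3 592 4207 92958
4 567 4232 88726
5 541 4258 84468
6 515 4284 80184
7 489 4310 75874
8 462 4337 71537
9 436 4363 67174
10 409 4390 62784
11 382 4417 58367
12 356 4443 53924
13 328 4471 49453
14 301 4498 44955
15 274 4525 40430
16 246 4553 35877
17 218 4581 31296
18 190 4609 26687
19 162 4637 22050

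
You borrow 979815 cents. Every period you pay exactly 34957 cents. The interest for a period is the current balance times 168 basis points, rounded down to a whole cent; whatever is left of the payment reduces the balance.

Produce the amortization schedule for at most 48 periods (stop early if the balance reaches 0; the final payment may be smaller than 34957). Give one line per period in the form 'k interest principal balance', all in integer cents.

1. interest=⌊979815·168/10000⌋=16460; principal=34957-16460=18497; balance=979815-18497=961318
2. interest=⌊961318·168/10000⌋=16150; principal=34957-16150=18807; balance=961318-18807=942511
3. interest=⌊942511·168/10000⌋=15834; principal=34957-15834=19123; balance=942511-19123=923388
4. interest=⌊923388·168/10000⌋=15512; principal=34957-15512=19445; balance=923388-19445=903943
5. interest=⌊903943·168/10000⌋=15186; principal=34957-15186=19771; balance=903943-19771=884172
6. interest=⌊884172·168/10000⌋=14854; principal=34957-14854=20103; balance=884172-20103=864069
7. interest=⌊864069·168/10000⌋=14516; principal=34957-14516=20441; balance=864069-20441=843628
8. interest=⌊843628·168/10000⌋=14172; principal=34957-14172=20785; balance=843628-20785=822843
9. interest=⌊822843·168/10000⌋=13823; principal=34957-13823=21134; balance=822843-21134=801709
10. interest=⌊801709·168/10000⌋=13468; principal=34957-13468=21489; balance=801709-21489=780220
11. interest=⌊780220·168/10000⌋=13107; principal=34957-13107=21850; balance=780220-21850=758370
12. interest=⌊758370·168/10000⌋=12740; principal=34957-12740=22217; balance=758370-22217=736153
13. interest=⌊736153·168/10000⌋=12367; principal=34957-12367=22590; balance=736153-22590=713563
14. interest=⌊713563·168/10000⌋=11987; principal=34957-11987=22970; balance=713563-22970=690593
15. interest=⌊690593·168/10000⌋=11601; principal=34957-11601=23356; balance=690593-23356=667237
16. interest=⌊667237·168/10000⌋=11209; principal=34957-11209=23748; balance=667237-23748=643489
17. interest=⌊643489·168/10000⌋=10810; principal=34957-10810=24147; balance=643489-24147=619342
18. interest=⌊619342·168/10000⌋=10404; principal=34957-10404=24553; balance=619342-24553=594789
19. interest=⌊594789·168/10000⌋=9992; principal=34957-9992=24965; balance=594789-24965=569824
20. interest=⌊569824·168/10000⌋=9573; principal=34957-9573=25384; balance=569824-25384=544440
21. interest=⌊544440·168/10000⌋=9146; principal=34957-9146=25811; balance=544440-25811=518629
22. interest=⌊518629·168/10000⌋=8712; principal=34957-8712=26245; balance=518629-26245=492384
23. interest=⌊492384·168/10000⌋=8272; principal=34957-8272=26685; balance=492384-26685=465699
24. interest=⌊465699·168/10000⌋=7823; principal=34957-7823=27134; balance=465699-27134=438565
25. interest=⌊438565·168/10000⌋=7367; principal=34957-7367=27590; balance=438565-27590=410975
26. interest=⌊410975·168/10000⌋=6904; principal=34957-6904=28053; balance=410975-28053=382922
27. interest=⌊382922·168/10000⌋=6433; principal=34957-6433=28524; balance=382922-28524=354398
28. interest=⌊354398·168/10000⌋=5953; principal=34957-5953=29004; balance=354398-29004=325394
29. interest=⌊325394·168/10000⌋=5466; principal=34957-5466=29491; balance=325394-29491=295903
30. interest=⌊295903·168/10000⌋=4971; principal=34957-4971=29986; balance=295903-29986=265917
31. interest=⌊265917·168/10000⌋=4467; principal=34957-4467=30490; balance=265917-30490=235427
32. interest=⌊235427·168/10000⌋=3955; principal=34957-3955=31002; balance=235427-31002=204425
33. interest=⌊204425·168/10000⌋=3434; principal=34957-3434=31523; balance=204425-31523=172902
34. interest=⌊172902·168/10000⌋=2904; principal=34957-2904=32053; balance=172902-32053=140849
35. interest=⌊140849·168/10000⌋=2366; principal=34957-2366=32591; balance=140849-32591=108258
36. interest=⌊108258·168/10000⌋=1818; principal=34957-1818=33139; balance=108258-33139=75119
37. interest=⌊75119·168/10000⌋=1261; principal=34957-1261=33696; balance=75119-33696=41423
38. interest=⌊41423·168/10000⌋=695; principal=34957-695=34262; balance=41423-34262=7161
39. interest=⌊7161·168/10000⌋=120; principal=min(34957-120,7161)=7161; balance=7161-7161=0

1 16460 18497 961318
2 16150 18807 942511
3 15834 19123 923388
4 15512 19445 903943
5 15186 19771 884172
6 14854 20103 864069
7 14516 20441 843628
8 14172 20785 822843
9 13823 21134 801709
10 13468 21489 780220
11 13107 21850 758370
12 12740 22217 736153
13 12367 22590 713563
14 11987 22970 690593
15 11601 23356 667237
16 11209 23748 643489
17 10810 24147 619342
18 10404 24553 594789
19 9992 24965 569824
20 9573 25384 544440
21 9146 25811 518629
22 8712 26245 492384
23 8272 26685 465699
24 7823 27134 438565
25 7367 27590 410975
26 6904 28053 382922
27 6433 28524 354398
28 5953 29004 325394
29 5466 29491 295903
30 4971 29986 265917
31 4467 30490 235427
32 3955 31002 204425
33 3434 31523 172902
34 2904 32053 140849
35 2366 32591 108258
36 1818 33139 75119
37 1261 33696 41423
38 695 34262 7161
39 120 7161 0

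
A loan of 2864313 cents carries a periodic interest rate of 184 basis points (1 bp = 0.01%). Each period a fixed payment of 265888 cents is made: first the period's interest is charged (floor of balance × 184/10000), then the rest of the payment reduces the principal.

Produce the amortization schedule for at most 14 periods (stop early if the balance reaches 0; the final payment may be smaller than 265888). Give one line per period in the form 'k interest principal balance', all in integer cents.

1 52703 213185 2651128
2 48780 217108 2434020
3 44785 221103 2212917
4 40717 225171 1987746
5 36574 229314 1758432
6 32355 233533 1524899
7 28058 237830 1287069
8 23682 242206 1044863
9 19225 246663 798200
10 14686 251202 546998
11 10064 255824 291174
12 5357 260531 30643
13 563 30643 0

1. interest=⌊2864313·184/10000⌋=52703; principal=265888-52703=213185; balance=2864313-213185=2651128
2. interest=⌊2651128·184/10000⌋=48780; principal=265888-48780=217108; balance=2651128-217108=2434020
3. interest=⌊2434020·184/10000⌋=44785; principal=265888-44785=221103; balance=2434020-221103=2212917
4. interest=⌊2212917·184/10000⌋=40717; principal=265888-40717=225171; balance=2212917-225171=1987746
5. interest=⌊1987746·184/10000⌋=36574; principal=265888-36574=229314; balance=1987746-229314=1758432
6. interest=⌊1758432·184/10000⌋=32355; principal=265888-32355=233533; balance=1758432-233533=1524899
7. interest=⌊1524899·184/10000⌋=28058; principal=265888-28058=237830; balance=1524899-237830=1287069
8. interest=⌊1287069·184/10000⌋=23682; principal=265888-23682=242206; balance=1287069-242206=1044863
9. interest=⌊1044863·184/10000⌋=19225; principal=265888-19225=246663; balance=1044863-246663=798200
10. interest=⌊798200·184/10000⌋=14686; principal=265888-14686=251202; balance=798200-251202=546998
11. interest=⌊546998·184/10000⌋=10064; principal=265888-10064=255824; balance=546998-255824=291174
12. interest=⌊291174·184/10000⌋=5357; principal=265888-5357=260531; balance=291174-260531=30643
13. interest=⌊30643·184/10000⌋=563; principal=min(265888-563,30643)=30643; balance=30643-30643=0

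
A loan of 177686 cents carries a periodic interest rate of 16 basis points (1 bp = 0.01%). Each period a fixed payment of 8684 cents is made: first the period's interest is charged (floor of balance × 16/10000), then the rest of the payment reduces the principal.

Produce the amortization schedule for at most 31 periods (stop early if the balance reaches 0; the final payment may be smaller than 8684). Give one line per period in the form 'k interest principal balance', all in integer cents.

1 284 8400 169286
2 270 8414 160872
3 257 8427 152445
4 243 8441 144004
5 230 8454 135550
6 216 8468 127082
7 203 8481 118601
8 189 8495 110106
9 176 8508 101598
10 162 8522 93076
11 148 8536 84540
12 135 8549 75991
13 121 8563 67428
14 107 8577 58851
15 94 8590 50261
16 80 8604 41657
17 66 8618 33039
18 52 8632 24407
19 39 8645 15762
20 25 8659 7103
21 11 7103 0

1. interest=⌊177686·16/10000⌋=284; principal=8684-284=8400; balance=177686-8400=169286
2. interest=⌊169286·16/10000⌋=270; principal=8684-270=8414; balance=169286-8414=160872
3. interest=⌊160872·16/10000⌋=257; principal=8684-257=8427; balance=160872-8427=152445
4. interest=⌊152445·16/10000⌋=243; principal=8684-243=8441; balance=152445-8441=144004
5. interest=⌊144004·16/10000⌋=230; principal=8684-230=8454; balance=144004-8454=135550
6. interest=⌊135550·16/10000⌋=216; principal=8684-216=8468; balance=135550-8468=127082
7. interest=⌊127082·16/10000⌋=203; principal=8684-203=8481; balance=127082-8481=118601
8. interest=⌊118601·16/10000⌋=189; principal=8684-189=8495; balance=118601-8495=110106
9. interest=⌊110106·16/10000⌋=176; principal=8684-176=8508; balance=110106-8508=101598
10. interest=⌊101598·16/10000⌋=162; principal=8684-162=8522; balance=101598-8522=93076
11. interest=⌊93076·16/10000⌋=148; principal=8684-148=8536; balance=93076-8536=84540
12. interest=⌊84540·16/10000⌋=135; principal=8684-135=8549; balance=84540-8549=75991
13. interest=⌊75991·16/10000⌋=121; principal=8684-121=8563; balance=75991-8563=67428
14. interest=⌊67428·16/10000⌋=107; principal=8684-107=8577; balance=67428-8577=58851
15. interest=⌊58851·16/10000⌋=94; principal=8684-94=8590; balance=58851-8590=50261
16. interest=⌊50261·16/10000⌋=80; principal=8684-80=8604; balance=50261-8604=41657
17. interest=⌊41657·16/10000⌋=66; principal=8684-66=8618; balance=41657-8618=33039
18. interest=⌊33039·16/10000⌋=52; principal=8684-52=8632; balance=33039-8632=24407
19. interest=⌊24407·16/10000⌋=39; principal=8684-39=8645; balance=24407-8645=15762
20. interest=⌊15762·16/10000⌋=25; principal=8684-25=8659; balance=15762-8659=7103
21. interest=⌊7103·16/10000⌋=11; principal=min(8684-11,7103)=7103; balance=7103-7103=0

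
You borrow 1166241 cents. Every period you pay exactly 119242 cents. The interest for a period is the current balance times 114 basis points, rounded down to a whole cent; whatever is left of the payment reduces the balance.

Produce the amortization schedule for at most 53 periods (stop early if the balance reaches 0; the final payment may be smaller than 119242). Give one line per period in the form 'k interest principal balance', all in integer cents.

1 13295 105947 1060294
2 12087 107155 953139
3 10865 108377 844762
4 9630 109612 735150
5 8380 110862 624288
6 7116 112126 512162
7 5838 113404 398758
8 4545 114697 284061
9 3238 116004 168057
10 1915 117327 50730
11 578 50730 0

1. interest=⌊1166241·114/10000⌋=13295; principal=119242-13295=105947; balance=1166241-105947=1060294
2. interest=⌊1060294·114/10000⌋=12087; principal=119242-12087=107155; balance=1060294-107155=953139
3. interest=⌊953139·114/10000⌋=10865; principal=119242-10865=108377; balance=953139-108377=844762
4. interest=⌊844762·114/10000⌋=9630; principal=119242-9630=109612; balance=844762-109612=735150
5. interest=⌊735150·114/10000⌋=8380; principal=119242-8380=110862; balance=735150-110862=624288
6. interest=⌊624288·114/10000⌋=7116; principal=119242-7116=112126; balance=624288-112126=512162
7. interest=⌊512162·114/10000⌋=5838; principal=119242-5838=113404; balance=512162-113404=398758
8. interest=⌊398758·114/10000⌋=4545; principal=119242-4545=114697; balance=398758-114697=284061
9. interest=⌊284061·114/10000⌋=3238; principal=119242-3238=116004; balance=284061-116004=168057
10. interest=⌊168057·114/10000⌋=1915; principal=119242-1915=117327; balance=168057-117327=50730
11. interest=⌊50730·114/10000⌋=578; principal=min(119242-578,50730)=50730; balance=50730-50730=0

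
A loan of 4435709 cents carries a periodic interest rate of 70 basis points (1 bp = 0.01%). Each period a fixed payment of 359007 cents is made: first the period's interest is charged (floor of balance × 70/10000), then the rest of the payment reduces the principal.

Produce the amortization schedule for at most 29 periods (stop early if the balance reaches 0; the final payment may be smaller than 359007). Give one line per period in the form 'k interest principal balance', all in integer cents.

1 31049 327958 4107751
2 28754 330253 3777498
3 26442 332565 3444933
4 24114 334893 3110040
5 21770 337237 2772803
6 19409 339598 2433205
7 17032 341975 2091230
8 14638 344369 1746861
9 12228 346779 1400082
10 9800 349207 1050875
11 7356 351651 699224
12 4894 354113 345111
13 2415 345111 0

1. interest=⌊4435709·70/10000⌋=31049; principal=359007-31049=327958; balance=4435709-327958=4107751
2. interest=⌊4107751·70/10000⌋=28754; principal=359007-28754=330253; balance=4107751-330253=3777498
3. interest=⌊3777498·70/10000⌋=26442; principal=359007-26442=332565; balance=3777498-332565=3444933
4. interest=⌊3444933·70/10000⌋=24114; principal=359007-24114=334893; balance=3444933-334893=3110040
5. interest=⌊3110040·70/10000⌋=21770; principal=359007-21770=337237; balance=3110040-337237=2772803
6. interest=⌊2772803·70/10000⌋=19409; principal=359007-19409=339598; balance=2772803-339598=2433205
7. interest=⌊2433205·70/10000⌋=17032; principal=359007-17032=341975; balance=2433205-341975=2091230
8. interest=⌊2091230·70/10000⌋=14638; principal=359007-14638=344369; balance=2091230-344369=1746861
9. interest=⌊1746861·70/10000⌋=12228; principal=359007-12228=346779; balance=1746861-346779=1400082
10. interest=⌊1400082·70/10000⌋=9800; principal=359007-9800=349207; balance=1400082-349207=1050875
11. interest=⌊1050875·70/10000⌋=7356; principal=359007-7356=351651; balance=1050875-351651=699224
12. interest=⌊699224·70/10000⌋=4894; principal=359007-4894=354113; balance=699224-354113=345111
13. interest=⌊345111·70/10000⌋=2415; principal=min(359007-2415,345111)=345111; balance=345111-345111=0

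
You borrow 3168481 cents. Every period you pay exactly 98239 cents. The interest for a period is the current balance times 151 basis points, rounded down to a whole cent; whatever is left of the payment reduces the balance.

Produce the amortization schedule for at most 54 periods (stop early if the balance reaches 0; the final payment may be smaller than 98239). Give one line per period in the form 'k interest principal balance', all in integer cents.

1. interest=⌊3168481·151/10000⌋=47844; principal=98239-47844=50395; balance=3168481-50395=3118086
2. interest=⌊3118086·151/10000⌋=47083; principal=98239-47083=51156; balance=3118086-51156=3066930
3. interest=⌊3066930·151/10000⌋=46310; principal=98239-46310=51929; balance=3066930-51929=3015001
4. interest=⌊3015001·151/10000⌋=45526; principal=98239-45526=52713; balance=3015001-52713=2962288
5. interest=⌊2962288·151/10000⌋=44730; principal=98239-44730=53509; balance=2962288-53509=2908779
6. interest=⌊2908779·151/10000⌋=43922; principal=98239-43922=54317; balance=2908779-54317=2854462
7. interest=⌊2854462·151/10000⌋=43102; principal=98239-43102=55137; balance=2854462-55137=2799325
8. interest=⌊2799325·151/10000⌋=42269; principal=98239-42269=55970; balance=2799325-55970=2743355
9. interest=⌊2743355·151/10000⌋=41424; principal=98239-41424=56815; balance=2743355-56815=2686540
10. interest=⌊2686540·151/10000⌋=40566; principal=98239-40566=57673; balance=2686540-57673=2628867
11. interest=⌊2628867·151/10000⌋=39695; principal=98239-39695=58544; balance=2628867-58544=2570323
12. interest=⌊2570323·151/10000⌋=38811; principal=98239-38811=59428; balance=2570323-59428=2510895
13. interest=⌊2510895·151/10000⌋=37914; principal=98239-37914=60325; balance=2510895-60325=2450570
14. interest=⌊2450570·151/10000⌋=37003; principal=98239-37003=61236; balance=2450570-61236=2389334
15. interest=⌊2389334·151/10000⌋=36078; principal=98239-36078=62161; balance=2389334-62161=2327173
16. interest=⌊2327173·151/10000⌋=35140; principal=98239-35140=63099; balance=2327173-63099=2264074
17. interest=⌊2264074·151/10000⌋=34187; principal=98239-34187=64052; balance=2264074-64052=2200022
18. interest=⌊2200022·151/10000⌋=33220; principal=98239-33220=65019; balance=2200022-65019=2135003
19. interest=⌊2135003·151/10000⌋=32238; principal=98239-32238=66001; balance=2135003-66001=2069002
20. interest=⌊2069002·151/10000⌋=31241; principal=98239-31241=66998; balance=2069002-66998=2002004
21. interest=⌊2002004·151/10000⌋=30230; principal=98239-30230=68009; balance=2002004-68009=1933995
22. interest=⌊1933995·151/10000⌋=29203; principal=98239-29203=69036; balance=1933995-69036=1864959
23. interest=⌊1864959·151/10000⌋=28160; principal=98239-28160=70079; balance=1864959-70079=1794880
24. interest=⌊1794880·151/10000⌋=27102; principal=98239-27102=71137; balance=1794880-71137=1723743
25. interest=⌊1723743·151/10000⌋=26028; principal=98239-26028=72211; balance=1723743-72211=1651532
26. interest=⌊1651532·151/10000⌋=24938; principal=98239-24938=73301; balance=1651532-73301=1578231
27. interest=⌊1578231·151/10000⌋=23831; principal=98239-23831=74408; balance=1578231-74408=1503823
28. interest=⌊1503823·151/10000⌋=22707; principal=98239-22707=75532; balance=1503823-75532=1428291
29. interest=⌊1428291·151/10000⌋=21567; principal=98239-21567=76672; balance=1428291-76672=1351619
30. interest=⌊1351619·151/10000⌋=20409; principal=98239-20409=77830; balance=1351619-77830=1273789
31. interest=⌊1273789·151/10000⌋=19234; principal=98239-19234=79005; balance=1273789-79005=1194784
32. interest=⌊1194784·151/10000⌋=18041; principal=98239-18041=80198; balance=1194784-80198=1114586
33. interest=⌊1114586·151/10000⌋=16830; principal=98239-16830=81409; balance=1114586-81409=1033177
34. interest=⌊1033177·151/10000⌋=15600; principal=98239-15600=82639; balance=1033177-82639=950538
35. interest=⌊950538·151/10000⌋=14353; principal=98239-14353=83886; balance=950538-83886=866652
36. interest=⌊866652·151/10000⌋=13086; principal=98239-13086=85153; balance=866652-85153=781499
37. interest=⌊781499·151/10000⌋=11800; principal=98239-11800=86439; balance=781499-86439=695060
38. interest=⌊695060·151/10000⌋=10495; principal=98239-10495=87744; balance=695060-87744=607316
39. interest=⌊607316·151/10000⌋=9170; principal=98239-9170=89069; balance=607316-89069=518247
40. interest=⌊518247·151/10000⌋=7825; principal=98239-7825=90414; balance=518247-90414=427833
41. interest=⌊427833·151/10000⌋=6460; principal=98239-6460=91779; balance=427833-91779=336054
42. interest=⌊336054·151/10000⌋=5074; principal=98239-5074=93165; balance=336054-93165=242889
43. interest=⌊242889·151/10000⌋=3667; principal=98239-3667=94572; balance=242889-94572=148317
44. interest=⌊148317·151/10000⌋=2239; principal=98239-2239=96000; balance=148317-96000=52317
45. interest=⌊52317·151/10000⌋=789; principal=min(98239-789,52317)=52317; balance=52317-52317=0

1 47844 50395 3118086
2 47083 51156 3066930
3 46310 51929 3015001
4 45526 52713 2962288
5 44730 53509 2908779
6 43922 54317 2854462
7 43102 55137 2799325
8 42269 55970 2743355
9 41424 56815 2686540
10 40566 57673 2628867
11 39695 58544 2570323
12 38811 59428 2510895
13 37914 60325 2450570
14 37003 61236 2389334
15 36078 62161 2327173
16 35140 63099 2264074
17 34187 64052 2200022
18 33220 65019 2135003
19 32238 66001 2069002
20 31241 66998 2002004
21 30230 68009 1933995
22 29203 69036 1864959
23 28160 70079 1794880
24 27102 71137 1723743
25 26028 72211 1651532
26 24938 73301 1578231
27 23831 74408 1503823
28 22707 75532 1428291
29 21567 76672 1351619
30 20409 77830 1273789
31 19234 79005 1194784
32 18041 80198 1114586
33 16830 81409 1033177
34 15600 82639 950538
35 14353 83886 866652
36 13086 85153 781499
37 11800 86439 695060
38 10495 87744 607316
39 9170 89069 518247
40 7825 90414 427833
41 6460 91779 336054
42 5074 93165 242889
43 3667 94572 148317
44 2239 96000 52317
45 789 52317 0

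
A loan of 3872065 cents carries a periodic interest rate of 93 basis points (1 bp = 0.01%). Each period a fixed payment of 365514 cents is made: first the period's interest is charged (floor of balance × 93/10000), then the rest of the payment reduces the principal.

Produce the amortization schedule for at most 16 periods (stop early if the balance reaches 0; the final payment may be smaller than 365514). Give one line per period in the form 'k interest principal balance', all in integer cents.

1 36010 329504 3542561
2 32945 332569 3209992
3 29852 335662 2874330
4 26731 338783 2535547
5 23580 341934 2193613
6 20400 345114 1848499
7 17191 348323 1500176
8 13951 351563 1148613
9 10682 354832 793781
10 7382 358132 435649
11 4051 361463 74186
12 689 74186 0

1. interest=⌊3872065·93/10000⌋=36010; principal=365514-36010=329504; balance=3872065-329504=3542561
2. interest=⌊3542561·93/10000⌋=32945; principal=365514-32945=332569; balance=3542561-332569=3209992
3. interest=⌊3209992·93/10000⌋=29852; principal=365514-29852=335662; balance=3209992-335662=2874330
4. interest=⌊2874330·93/10000⌋=26731; principal=365514-26731=338783; balance=2874330-338783=2535547
5. interest=⌊2535547·93/10000⌋=23580; principal=365514-23580=341934; balance=2535547-341934=2193613
6. interest=⌊2193613·93/10000⌋=20400; principal=365514-20400=345114; balance=2193613-345114=1848499
7. interest=⌊1848499·93/10000⌋=17191; principal=365514-17191=348323; balance=1848499-348323=1500176
8. interest=⌊1500176·93/10000⌋=13951; principal=365514-13951=351563; balance=1500176-351563=1148613
9. interest=⌊1148613·93/10000⌋=10682; principal=365514-10682=354832; balance=1148613-354832=793781
10. interest=⌊793781·93/10000⌋=7382; principal=365514-7382=358132; balance=793781-358132=435649
11. interest=⌊435649·93/10000⌋=4051; principal=365514-4051=361463; balance=435649-361463=74186
12. interest=⌊74186·93/10000⌋=689; principal=min(365514-689,74186)=74186; balance=74186-74186=0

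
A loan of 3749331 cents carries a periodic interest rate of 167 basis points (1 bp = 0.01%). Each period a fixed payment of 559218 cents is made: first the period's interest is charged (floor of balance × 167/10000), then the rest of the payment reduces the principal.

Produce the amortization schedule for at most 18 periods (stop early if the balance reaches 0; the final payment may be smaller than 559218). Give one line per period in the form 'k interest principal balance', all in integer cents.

1. interest=⌊3749331·167/10000⌋=62613; principal=559218-62613=496605; balance=3749331-496605=3252726
2. interest=⌊3252726·167/10000⌋=54320; principal=559218-54320=504898; balance=3252726-504898=2747828
3. interest=⌊2747828·167/10000⌋=45888; principal=559218-45888=513330; balance=2747828-513330=2234498
4. interest=⌊2234498·167/10000⌋=37316; principal=559218-37316=521902; balance=2234498-521902=1712596
5. interest=⌊1712596·167/10000⌋=28600; principal=559218-28600=530618; balance=1712596-530618=1181978
6. interest=⌊1181978·167/10000⌋=19739; principal=559218-19739=539479; balance=1181978-539479=642499
7. interest=⌊642499·167/10000⌋=10729; principal=559218-10729=548489; balance=642499-548489=94010
8. interest=⌊94010·167/10000⌋=1569; principal=min(559218-1569,94010)=94010; balance=94010-94010=0

1 62613 496605 3252726
2 54320 504898 2747828
3 45888 513330 2234498
4 37316 521902 1712596
5 28600 530618 1181978
6 19739 539479 642499
7 10729 548489 94010
8 1569 94010 0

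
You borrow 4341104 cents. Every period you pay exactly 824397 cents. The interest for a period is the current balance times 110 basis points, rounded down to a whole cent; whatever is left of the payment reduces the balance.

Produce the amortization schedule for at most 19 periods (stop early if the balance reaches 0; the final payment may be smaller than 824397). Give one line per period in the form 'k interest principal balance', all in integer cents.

1 47752 776645 3564459
2 39209 785188 2779271
3 30571 793826 1985445
4 21839 802558 1182887
5 13011 811386 371501
6 4086 371501 0

1. interest=⌊4341104·110/10000⌋=47752; principal=824397-47752=776645; balance=4341104-776645=3564459
2. interest=⌊3564459·110/10000⌋=39209; principal=824397-39209=785188; balance=3564459-785188=2779271
3. interest=⌊2779271·110/10000⌋=30571; principal=824397-30571=793826; balance=2779271-793826=1985445
4. interest=⌊1985445·110/10000⌋=21839; principal=824397-21839=802558; balance=1985445-802558=1182887
5. interest=⌊1182887·110/10000⌋=13011; principal=824397-13011=811386; balance=1182887-811386=371501
6. interest=⌊371501·110/10000⌋=4086; principal=min(824397-4086,371501)=371501; balance=371501-371501=0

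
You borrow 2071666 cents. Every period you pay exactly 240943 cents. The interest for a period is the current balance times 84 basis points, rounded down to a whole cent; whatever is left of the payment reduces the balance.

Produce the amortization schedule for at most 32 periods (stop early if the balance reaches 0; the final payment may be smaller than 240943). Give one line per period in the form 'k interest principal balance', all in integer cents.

1 17401 223542 1848124
2 15524 225419 1622705
3 13630 227313 1395392
4 11721 229222 1166170
5 9795 231148 935022
6 7854 233089 701933
7 5896 235047 466886
8 3921 237022 229864
9 1930 229864 0

1. interest=⌊2071666·84/10000⌋=17401; principal=240943-17401=223542; balance=2071666-223542=1848124
2. interest=⌊1848124·84/10000⌋=15524; principal=240943-15524=225419; balance=1848124-225419=1622705
3. interest=⌊1622705·84/10000⌋=13630; principal=240943-13630=227313; balance=1622705-227313=1395392
4. interest=⌊1395392·84/10000⌋=11721; principal=240943-11721=229222; balance=1395392-229222=1166170
5. interest=⌊1166170·84/10000⌋=9795; principal=240943-9795=231148; balance=1166170-231148=935022
6. interest=⌊935022·84/10000⌋=7854; principal=240943-7854=233089; balance=935022-233089=701933
7. interest=⌊701933·84/10000⌋=5896; principal=240943-5896=235047; balance=701933-235047=466886
8. interest=⌊466886·84/10000⌋=3921; principal=240943-3921=237022; balance=466886-237022=229864
9. interest=⌊229864·84/10000⌋=1930; principal=min(240943-1930,229864)=229864; balance=229864-229864=0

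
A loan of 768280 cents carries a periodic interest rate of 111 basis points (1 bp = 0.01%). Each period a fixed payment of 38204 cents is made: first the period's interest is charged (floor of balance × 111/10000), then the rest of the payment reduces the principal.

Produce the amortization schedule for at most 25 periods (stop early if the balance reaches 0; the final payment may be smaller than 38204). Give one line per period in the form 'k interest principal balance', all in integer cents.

1 8527 29677 738603
2 8198 30006 708597
3 7865 30339 678258
4 7528 30676 647582
5 7188 31016 616566
6 6843 31361 585205
7 6495 31709 553496
8 6143 32061 521435
9 5787 32417 489018
10 5428 32776 456242
11 5064 33140 423102
12 4696 33508 389594
13 4324 33880 355714
14 3948 34256 321458
15 3568 34636 286822
16 3183 35021 251801
17 2794 35410 216391
18 2401 35803 180588
19 2004 36200 144388
20 1602 36602 107786
21 1196 37008 70778
22 785 37419 33359
23 370 33359 0

1. interest=⌊768280·111/10000⌋=8527; principal=38204-8527=29677; balance=768280-29677=738603
2. interest=⌊738603·111/10000⌋=8198; principal=38204-8198=30006; balance=738603-30006=708597
3. interest=⌊708597·111/10000⌋=7865; principal=38204-7865=30339; balance=708597-30339=678258
4. interest=⌊678258·111/10000⌋=7528; principal=38204-7528=30676; balance=678258-30676=647582
5. interest=⌊647582·111/10000⌋=7188; principal=38204-7188=31016; balance=647582-31016=616566
6. interest=⌊616566·111/10000⌋=6843; principal=38204-6843=31361; balance=616566-31361=585205
7. interest=⌊585205·111/10000⌋=6495; principal=38204-6495=31709; balance=585205-31709=553496
8. interest=⌊553496·111/10000⌋=6143; principal=38204-6143=32061; balance=553496-32061=521435
9. interest=⌊521435·111/10000⌋=5787; principal=38204-5787=32417; balance=521435-32417=489018
10. interest=⌊489018·111/10000⌋=5428; principal=38204-5428=32776; balance=489018-32776=456242
11. interest=⌊456242·111/10000⌋=5064; principal=38204-5064=33140; balance=456242-33140=423102
12. interest=⌊423102·111/10000⌋=4696; principal=38204-4696=33508; balance=423102-33508=389594
13. interest=⌊389594·111/10000⌋=4324; principal=38204-4324=33880; balance=389594-33880=355714
14. interest=⌊355714·111/10000⌋=3948; principal=38204-3948=34256; balance=355714-34256=321458
15. interest=⌊321458·111/10000⌋=3568; principal=38204-3568=34636; balance=321458-34636=286822
16. interest=⌊286822·111/10000⌋=3183; principal=38204-3183=35021; balance=286822-35021=251801
17. interest=⌊251801·111/10000⌋=2794; principal=38204-2794=35410; balance=251801-35410=216391
18. interest=⌊216391·111/10000⌋=2401; principal=38204-2401=35803; balance=216391-35803=180588
19. interest=⌊180588·111/10000⌋=2004; principal=38204-2004=36200; balance=180588-36200=144388
20. interest=⌊144388·111/10000⌋=1602; principal=38204-1602=36602; balance=144388-36602=107786
21. interest=⌊107786·111/10000⌋=1196; principal=38204-1196=37008; balance=107786-37008=70778
22. interest=⌊70778·111/10000⌋=785; principal=38204-785=37419; balance=70778-37419=33359
23. interest=⌊33359·111/10000⌋=370; principal=min(38204-370,33359)=33359; balance=33359-33359=0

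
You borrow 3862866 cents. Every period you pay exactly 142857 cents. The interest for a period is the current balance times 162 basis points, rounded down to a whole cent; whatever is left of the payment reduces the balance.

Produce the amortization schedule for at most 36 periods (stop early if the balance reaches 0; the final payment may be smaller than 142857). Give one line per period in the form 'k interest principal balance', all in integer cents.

1. interest=⌊3862866·162/10000⌋=62578; principal=142857-62578=80279; balance=3862866-80279=3782587
2. interest=⌊3782587·162/10000⌋=61277; principal=142857-61277=81580; balance=3782587-81580=3701007
3. interest=⌊3701007·162/10000⌋=59956; principal=142857-59956=82901; balance=3701007-82901=3618106
4. interest=⌊3618106·162/10000⌋=58613; principal=142857-58613=84244; balance=3618106-84244=3533862
5. interest=⌊3533862·162/10000⌋=57248; principal=142857-57248=85609; balance=3533862-85609=3448253
6. interest=⌊3448253·162/10000⌋=55861; principal=142857-55861=86996; balance=3448253-86996=3361257
7. interest=⌊3361257·162/10000⌋=54452; principal=142857-54452=88405; balance=3361257-88405=3272852
8. interest=⌊3272852·162/10000⌋=53020; principal=142857-53020=89837; balance=3272852-89837=3183015
9. interest=⌊3183015·162/10000⌋=51564; principal=142857-51564=91293; balance=3183015-91293=3091722
10. interest=⌊3091722·162/10000⌋=50085; principal=142857-50085=92772; balance=3091722-92772=2998950
11. interest=⌊2998950·162/10000⌋=48582; principal=142857-48582=94275; balance=2998950-94275=2904675
12. interest=⌊2904675·162/10000⌋=47055; principal=142857-47055=95802; balance=2904675-95802=2808873
13. interest=⌊2808873·162/10000⌋=45503; principal=142857-45503=97354; balance=2808873-97354=2711519
14. interest=⌊2711519·162/10000⌋=43926; principal=142857-43926=98931; balance=2711519-98931=2612588
15. interest=⌊2612588·162/10000⌋=42323; principal=142857-42323=100534; balance=2612588-100534=2512054
16. interest=⌊2512054·162/10000⌋=40695; principal=142857-40695=102162; balance=2512054-102162=2409892
17. interest=⌊2409892·162/10000⌋=39040; principal=142857-39040=103817; balance=2409892-103817=2306075
18. interest=⌊2306075·162/10000⌋=37358; principal=142857-37358=105499; balance=2306075-105499=2200576
19. interest=⌊2200576·162/10000⌋=35649; principal=142857-35649=107208; balance=2200576-107208=2093368
20. interest=⌊2093368·162/10000⌋=33912; principal=142857-33912=108945; balance=2093368-108945=1984423
21. interest=⌊1984423·162/10000⌋=32147; principal=142857-32147=110710; balance=1984423-110710=1873713
22. interest=⌊1873713·162/10000⌋=30354; principal=142857-30354=112503; balance=1873713-112503=1761210
23. interest=⌊1761210·162/10000⌋=28531; principal=142857-28531=114326; balance=1761210-114326=1646884
24. interest=⌊1646884·162/10000⌋=26679; principal=142857-26679=116178; balance=1646884-116178=1530706
25. interest=⌊1530706·162/10000⌋=24797; principal=142857-24797=118060; balance=1530706-118060=1412646
26. interest=⌊1412646·162/10000⌋=22884; principal=142857-22884=119973; balance=1412646-119973=1292673
27. interest=⌊1292673·162/10000⌋=20941; principal=142857-20941=121916; balance=1292673-121916=1170757
28. interest=⌊1170757·162/10000⌋=18966; principal=142857-18966=123891; balance=1170757-123891=1046866
29. interest=⌊1046866·162/10000⌋=16959; principal=142857-16959=125898; balance=1046866-125898=920968
30. interest=⌊920968·162/10000⌋=14919; principal=142857-14919=127938; balance=920968-127938=793030
31. interest=⌊793030·162/10000⌋=12847; principal=142857-12847=130010; balance=793030-130010=663020
32. interest=⌊663020·162/10000⌋=10740; principal=142857-10740=132117; balance=663020-132117=530903
33. interest=⌊530903·162/10000⌋=8600; principal=142857-8600=134257; balance=530903-134257=396646
34. interest=⌊396646·162/10000⌋=6425; principal=142857-6425=136432; balance=396646-136432=260214
35. interest=⌊260214·162/10000⌋=4215; principal=142857-4215=138642; balance=260214-138642=121572
36. interest=⌊121572·162/10000⌋=1969; principal=min(142857-1969,121572)=121572; balance=121572-121572=0

1 62578 80279 3782587
2 61277 81580 3701007
3 59956 82901 3618106
4 58613 84244 3533862
5 57248 85609 3448253
6 55861 86996 3361257
7 54452 88405 3272852
8 53020 89837 3183015
9 51564 91293 3091722
10 50085 92772 2998950
11 48582 94275 2904675
12 47055 95802 2808873
13 45503 97354 2711519
14 43926 98931 2612588
15 42323 100534 2512054
16 40695 102162 2409892
17 39040 103817 2306075
18 37358 105499 2200576
19 35649 107208 2093368
20 33912 108945 1984423
21 32147 110710 1873713
22 30354 112503 1761210
23 28531 114326 1646884
24 26679 116178 1530706
25 24797 118060 1412646
26 22884 119973 1292673
27 20941 121916 1170757
28 18966 123891 1046866
29 16959 125898 920968
30 14919 127938 793030
31 12847 130010 663020
32 10740 132117 530903
33 8600 134257 396646
34 6425 136432 260214
35 4215 138642 121572
36 1969 121572 0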